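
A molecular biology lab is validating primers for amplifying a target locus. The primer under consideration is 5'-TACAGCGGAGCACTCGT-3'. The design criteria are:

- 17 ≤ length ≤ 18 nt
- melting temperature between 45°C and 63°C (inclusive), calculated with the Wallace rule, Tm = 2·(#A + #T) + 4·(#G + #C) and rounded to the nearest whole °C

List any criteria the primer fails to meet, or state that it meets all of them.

Base counts: A=4, T=3, G=5, C=5 (length 17).
length: length 17 ✓
Tm: Tm = 2·7 + 4·10 = 54°C ✓

Meets all criteria.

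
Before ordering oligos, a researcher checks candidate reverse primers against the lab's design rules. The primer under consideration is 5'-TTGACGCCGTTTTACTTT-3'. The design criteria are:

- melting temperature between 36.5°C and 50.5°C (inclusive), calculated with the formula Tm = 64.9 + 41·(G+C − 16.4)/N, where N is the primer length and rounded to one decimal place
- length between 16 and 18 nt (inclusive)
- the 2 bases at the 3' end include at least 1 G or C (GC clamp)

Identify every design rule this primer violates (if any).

Base counts: A=2, T=9, G=3, C=4 (length 18).
Tm: Tm = 64.9 + 41·(7 − 16.4)/18 = 43.5°C ✓
length: length 18 ✓
GC clamp: 3' end TT has 0 G/C, need ≥1 ✗

Fails: GC clamp.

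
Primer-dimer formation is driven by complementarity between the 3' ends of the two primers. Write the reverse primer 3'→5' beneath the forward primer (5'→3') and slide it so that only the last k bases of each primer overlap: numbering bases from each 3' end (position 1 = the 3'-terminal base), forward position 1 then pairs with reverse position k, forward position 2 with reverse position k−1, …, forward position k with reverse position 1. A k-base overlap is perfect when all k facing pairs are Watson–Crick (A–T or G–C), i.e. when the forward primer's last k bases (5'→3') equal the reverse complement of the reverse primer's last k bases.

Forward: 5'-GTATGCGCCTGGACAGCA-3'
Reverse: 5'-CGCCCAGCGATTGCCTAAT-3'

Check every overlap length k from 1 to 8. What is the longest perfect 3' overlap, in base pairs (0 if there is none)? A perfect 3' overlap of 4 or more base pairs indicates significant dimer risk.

Longest perfect overlap: 1 complementary base pair; below the dimer-risk threshold (threshold 4).

Last 8 bases (5'→3') — forward …GGACAGCA, reverse …TGCCTAAT.
Reverse complement of the reverse primer's last 8 bases: ATTAGGCA; its first k bases are the reverse complement of the reverse primer's last k bases, so a perfect k-base overlap needs the forward primer's last k bases to equal them.
Comparing (forward last k vs required): k=1: A vs A ✓; k=2: CA vs AT ✗; k=3: GCA vs ATT ✗; k=4: AGCA vs ATTA ✗; k=5: CAGCA vs ATTAG ✗; k=6: ACAGCA vs ATTAGG ✗; k=7: GACAGCA vs ATTAGGC ✗; k=8: GGACAGCA vs ATTAGGCA ✗.
Only k = 1 is perfect, so the longest perfect 3' overlap is 1.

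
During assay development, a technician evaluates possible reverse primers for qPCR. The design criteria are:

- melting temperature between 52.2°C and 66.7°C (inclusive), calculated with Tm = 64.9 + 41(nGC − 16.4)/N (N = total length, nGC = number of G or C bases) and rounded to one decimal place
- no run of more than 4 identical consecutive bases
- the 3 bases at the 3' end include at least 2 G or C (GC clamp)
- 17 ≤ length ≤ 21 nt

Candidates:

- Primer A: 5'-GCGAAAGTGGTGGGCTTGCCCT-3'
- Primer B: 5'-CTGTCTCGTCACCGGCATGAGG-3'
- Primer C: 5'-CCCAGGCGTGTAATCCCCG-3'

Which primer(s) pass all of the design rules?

Primer C only.

Primer A (22 nt, A=3 T=5 G=9 C=5): Tm = 64.9 + 41·(14 − 16.4)/22 = 60.4°C ✓; longest run = 3 ✓; 3' end CCT has 2 G/C ✓; length 22, outside 17–21 ✗ — fails.
Primer B (22 nt, A=3 T=5 G=7 C=7): Tm = 64.9 + 41·(14 − 16.4)/22 = 60.4°C ✓; longest run = 2 ✓; 3' end AGG has 2 G/C ✓; length 22, outside 17–21 ✗ — fails.
Primer C (19 nt, A=3 T=3 G=5 C=8): Tm = 64.9 + 41·(13 − 16.4)/19 = 57.6°C ✓; longest run = 4 ✓; 3' end CCG has 3 G/C ✓; length 19 ✓ — passes.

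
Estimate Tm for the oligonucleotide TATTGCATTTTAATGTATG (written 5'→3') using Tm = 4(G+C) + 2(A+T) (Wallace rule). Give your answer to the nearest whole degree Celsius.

46°C

Base counts: A=5, T=10, G=3, C=1 (length 19).
Tm = 2·(5+10) + 4·(3+1) = 2·15 + 4·4 = 30 + 16 = 46°C.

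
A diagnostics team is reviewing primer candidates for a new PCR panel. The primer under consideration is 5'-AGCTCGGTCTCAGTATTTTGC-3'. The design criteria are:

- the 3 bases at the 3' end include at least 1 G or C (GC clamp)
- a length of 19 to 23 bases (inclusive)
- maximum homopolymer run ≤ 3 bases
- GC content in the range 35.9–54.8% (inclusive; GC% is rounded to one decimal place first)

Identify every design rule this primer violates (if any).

Base counts: A=3, T=8, G=5, C=5 (length 21).
GC clamp: 3' end TGC has 2 G/C ✓
length: length 21 ✓
homopolymer run: longest run = 4, exceeds 3 ✗
GC content: GC 10/21 = 47.6% ✓

Fails: homopolymer run.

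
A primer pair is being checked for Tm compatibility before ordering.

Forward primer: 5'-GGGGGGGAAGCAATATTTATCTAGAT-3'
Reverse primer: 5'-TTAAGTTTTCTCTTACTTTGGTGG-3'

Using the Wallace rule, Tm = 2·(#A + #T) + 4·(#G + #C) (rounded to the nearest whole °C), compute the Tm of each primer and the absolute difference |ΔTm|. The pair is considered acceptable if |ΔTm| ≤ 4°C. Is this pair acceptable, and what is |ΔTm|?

|ΔTm| = 10°C; the pair is not acceptable.

Forward: A=8 T=7 G=9 C=2 → Tm = 2·15 + 4·11 = 74°C.
Reverse: A=3 T=13 G=5 C=3 → Tm = 2·16 + 4·8 = 64°C.
|ΔTm| = |74 − 64| = 10°C, > 4°C.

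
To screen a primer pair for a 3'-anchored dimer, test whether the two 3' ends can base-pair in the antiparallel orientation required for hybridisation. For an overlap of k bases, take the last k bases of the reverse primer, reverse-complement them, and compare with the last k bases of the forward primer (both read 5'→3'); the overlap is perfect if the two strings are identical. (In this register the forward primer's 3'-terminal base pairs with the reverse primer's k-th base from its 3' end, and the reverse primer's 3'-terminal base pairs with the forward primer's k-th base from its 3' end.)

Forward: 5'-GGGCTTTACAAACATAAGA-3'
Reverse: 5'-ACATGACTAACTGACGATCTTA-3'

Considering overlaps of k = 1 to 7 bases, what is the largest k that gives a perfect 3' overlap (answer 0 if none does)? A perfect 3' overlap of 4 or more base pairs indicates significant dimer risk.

Longest perfect overlap: 5 complementary base pairs; significant dimer risk (threshold 4).

Last 7 bases (5'→3') — forward …CATAAGA, reverse …GATCTTA.
Reverse complement of the reverse primer's last 7 bases: TAAGATC; its first k bases are the reverse complement of the reverse primer's last k bases, so a perfect k-base overlap needs the forward primer's last k bases to equal them.
Comparing (forward last k vs required): k=1: A vs T ✗; k=2: GA vs TA ✗; k=3: AGA vs TAA ✗; k=4: AAGA vs TAAG ✗; k=5: TAAGA vs TAAGA ✓; k=6: ATAAGA vs TAAGAT ✗; k=7: CATAAGA vs TAAGATC ✗.
Only k = 5 is perfect, so the longest perfect 3' overlap is 5.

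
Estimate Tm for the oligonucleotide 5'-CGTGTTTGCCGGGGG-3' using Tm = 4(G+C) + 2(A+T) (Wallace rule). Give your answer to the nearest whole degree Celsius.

Base counts: A=0, T=4, G=8, C=3 (length 15).
Tm = 2·(0+4) + 4·(8+3) = 2·4 + 4·11 = 8 + 44 = 52°C.

52°C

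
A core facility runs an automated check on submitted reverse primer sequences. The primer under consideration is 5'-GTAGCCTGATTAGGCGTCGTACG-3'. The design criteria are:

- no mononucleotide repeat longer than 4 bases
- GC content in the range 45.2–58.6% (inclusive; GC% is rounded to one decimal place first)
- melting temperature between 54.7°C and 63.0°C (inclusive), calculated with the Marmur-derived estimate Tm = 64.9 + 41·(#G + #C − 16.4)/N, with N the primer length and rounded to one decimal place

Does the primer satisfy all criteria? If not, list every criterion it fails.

Base counts: A=4, T=6, G=8, C=5 (length 23).
homopolymer run: longest run = 2 ✓
GC content: GC 13/23 = 56.5% ✓
Tm: Tm = 64.9 + 41·(13 − 16.4)/23 = 58.8°C ✓

Meets all criteria.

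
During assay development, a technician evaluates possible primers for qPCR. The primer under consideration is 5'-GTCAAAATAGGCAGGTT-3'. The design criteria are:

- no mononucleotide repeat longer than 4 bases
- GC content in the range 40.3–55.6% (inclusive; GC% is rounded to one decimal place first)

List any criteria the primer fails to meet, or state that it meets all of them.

Meets all criteria.

Base counts: A=6, T=4, G=5, C=2 (length 17).
homopolymer run: longest run = 4 ✓
GC content: GC 7/17 = 41.2% ✓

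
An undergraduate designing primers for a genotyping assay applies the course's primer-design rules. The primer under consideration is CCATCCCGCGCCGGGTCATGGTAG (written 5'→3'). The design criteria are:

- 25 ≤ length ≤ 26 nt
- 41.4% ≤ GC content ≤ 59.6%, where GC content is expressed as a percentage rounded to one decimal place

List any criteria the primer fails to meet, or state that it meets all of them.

Base counts: A=3, T=4, G=8, C=9 (length 24).
length: length 24, outside 25–26 ✗
GC content: GC 17/24 = 70.8%, outside 41.4–59.6% ✗

Fails: length, GC content.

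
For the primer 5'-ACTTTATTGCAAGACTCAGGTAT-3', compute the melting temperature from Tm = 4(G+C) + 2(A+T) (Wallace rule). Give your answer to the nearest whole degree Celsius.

62°C

Base counts: A=7, T=8, G=4, C=4 (length 23).
Tm = 2·(7+8) + 4·(4+4) = 2·15 + 4·8 = 30 + 32 = 62°C.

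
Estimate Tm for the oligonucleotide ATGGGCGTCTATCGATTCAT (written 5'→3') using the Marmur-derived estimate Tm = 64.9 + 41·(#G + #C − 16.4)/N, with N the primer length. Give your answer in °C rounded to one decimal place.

Base counts: A=4, T=7, G=5, C=4; G+C = 9, N = 20.
Tm = 64.9 + 41·(9 − 16.4)/20 = 64.9 + -303.40/20 = 49.7°C.

49.7°C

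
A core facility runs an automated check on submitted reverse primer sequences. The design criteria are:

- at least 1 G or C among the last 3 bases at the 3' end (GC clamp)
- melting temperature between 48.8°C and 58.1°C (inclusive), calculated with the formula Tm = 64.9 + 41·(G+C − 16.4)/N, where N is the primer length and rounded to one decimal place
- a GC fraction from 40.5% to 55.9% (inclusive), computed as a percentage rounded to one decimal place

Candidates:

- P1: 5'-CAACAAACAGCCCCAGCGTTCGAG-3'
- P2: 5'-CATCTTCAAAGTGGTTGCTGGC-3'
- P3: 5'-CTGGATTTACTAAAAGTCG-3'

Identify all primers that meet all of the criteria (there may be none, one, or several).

P1 (24 nt, A=8 T=2 G=5 C=9): 3' end GAG has 2 G/C ✓; Tm = 64.9 + 41·(14 − 16.4)/24 = 60.8°C, outside 48.8–58.1°C ✗; GC 14/24 = 58.3%, outside 40.5–55.9% ✗ — fails.
P2 (22 nt, A=4 T=7 G=6 C=5): 3' end GGC has 3 G/C ✓; Tm = 64.9 + 41·(11 − 16.4)/22 = 54.8°C ✓; GC 11/22 = 50.0% ✓ — passes.
P3 (19 nt, A=6 T=6 G=4 C=3): 3' end TCG has 2 G/C ✓; Tm = 64.9 + 41·(7 − 16.4)/19 = 44.6°C, outside 48.8–58.1°C ✗; GC 7/19 = 36.8%, outside 40.5–55.9% ✗ — fails.

P2 only.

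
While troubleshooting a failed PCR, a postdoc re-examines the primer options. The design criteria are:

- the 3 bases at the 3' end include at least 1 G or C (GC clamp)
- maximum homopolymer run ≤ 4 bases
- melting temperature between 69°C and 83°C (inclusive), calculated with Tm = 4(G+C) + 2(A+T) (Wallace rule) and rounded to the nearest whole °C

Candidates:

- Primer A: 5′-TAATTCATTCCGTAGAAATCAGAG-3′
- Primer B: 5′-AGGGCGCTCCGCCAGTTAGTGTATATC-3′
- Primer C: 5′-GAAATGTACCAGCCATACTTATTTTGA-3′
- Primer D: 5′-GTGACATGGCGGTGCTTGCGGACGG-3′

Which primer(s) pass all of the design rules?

Primer C only.

Primer A (24 nt, A=9 T=7 G=4 C=4): 3' end GAG has 2 G/C ✓; longest run = 3 ✓; Tm = 2·16 + 4·8 = 64°C, outside 69–83°C ✗ — fails.
Primer B (27 nt, A=5 T=7 G=8 C=7): 3' end ATC has 1 G/C ✓; longest run = 3 ✓; Tm = 2·12 + 4·15 = 84°C, outside 69–83°C ✗ — fails.
Primer C (27 nt, A=9 T=9 G=4 C=5): 3' end TGA has 1 G/C ✓; longest run = 4 ✓; Tm = 2·18 + 4·9 = 72°C ✓ — passes.
Primer D (25 nt, A=3 T=5 G=12 C=5): 3' end CGG has 3 G/C ✓; longest run = 2 ✓; Tm = 2·8 + 4·17 = 84°C, outside 69–83°C ✗ — fails.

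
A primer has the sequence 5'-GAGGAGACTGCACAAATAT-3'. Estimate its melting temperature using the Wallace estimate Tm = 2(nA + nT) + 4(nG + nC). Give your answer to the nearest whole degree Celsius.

54°C

Base counts: A=8, T=3, G=5, C=3 (length 19).
Tm = 2·(8+3) + 4·(5+3) = 2·11 + 4·8 = 22 + 32 = 54°C.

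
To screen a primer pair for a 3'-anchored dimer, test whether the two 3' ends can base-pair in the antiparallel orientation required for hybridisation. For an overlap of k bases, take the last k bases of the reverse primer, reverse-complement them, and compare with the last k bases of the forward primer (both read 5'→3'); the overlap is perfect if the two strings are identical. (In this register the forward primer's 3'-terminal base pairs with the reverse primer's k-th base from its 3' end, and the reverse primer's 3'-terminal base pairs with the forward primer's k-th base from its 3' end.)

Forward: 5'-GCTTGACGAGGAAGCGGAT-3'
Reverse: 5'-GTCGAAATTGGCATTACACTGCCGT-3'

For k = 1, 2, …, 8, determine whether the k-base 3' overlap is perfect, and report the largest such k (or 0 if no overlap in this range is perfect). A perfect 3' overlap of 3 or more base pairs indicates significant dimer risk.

Last 8 bases (5'→3') — forward …AAGCGGAT, reverse …ACTGCCGT.
Reverse complement of the reverse primer's last 8 bases: ACGGCAGT; its first k bases are the reverse complement of the reverse primer's last k bases, so a perfect k-base overlap needs the forward primer's last k bases to equal them.
Comparing (forward last k vs required): k=1: T vs A ✗; k=2: AT vs AC ✗; k=3: GAT vs ACG ✗; k=4: GGAT vs ACGG ✗; k=5: CGGAT vs ACGGC ✗; k=6: GCGGAT vs ACGGCA ✗; k=7: AGCGGAT vs ACGGCAG ✗; k=8: AAGCGGAT vs ACGGCAGT ✗.
No overlap length from 1 to 8 is perfect, so the longest perfect 3' overlap is 0.

Longest perfect overlap: 0 complementary base pairs; below the dimer-risk threshold (threshold 3).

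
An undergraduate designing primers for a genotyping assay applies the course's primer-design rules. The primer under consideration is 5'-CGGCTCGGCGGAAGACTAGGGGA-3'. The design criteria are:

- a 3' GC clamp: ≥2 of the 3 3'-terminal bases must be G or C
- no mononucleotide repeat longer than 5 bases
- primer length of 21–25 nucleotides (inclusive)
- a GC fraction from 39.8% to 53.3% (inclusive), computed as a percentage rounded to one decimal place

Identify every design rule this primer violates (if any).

Fails: GC content.

Base counts: A=5, T=2, G=11, C=5 (length 23).
GC clamp: 3' end GGA has 2 G/C ✓
homopolymer run: longest run = 4 ✓
length: length 23 ✓
GC content: GC 16/23 = 69.6%, outside 39.8–53.3% ✗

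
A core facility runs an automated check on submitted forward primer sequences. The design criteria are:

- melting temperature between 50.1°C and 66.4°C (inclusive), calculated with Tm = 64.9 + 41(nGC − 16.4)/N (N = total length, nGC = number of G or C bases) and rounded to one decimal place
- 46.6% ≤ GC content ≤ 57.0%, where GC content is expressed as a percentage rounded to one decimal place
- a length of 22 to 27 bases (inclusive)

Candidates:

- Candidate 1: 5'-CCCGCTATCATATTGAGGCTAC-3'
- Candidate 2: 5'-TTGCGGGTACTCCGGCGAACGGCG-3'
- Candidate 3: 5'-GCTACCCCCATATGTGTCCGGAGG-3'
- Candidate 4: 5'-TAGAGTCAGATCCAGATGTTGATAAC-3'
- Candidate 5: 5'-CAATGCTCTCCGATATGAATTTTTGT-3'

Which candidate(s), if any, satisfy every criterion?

Candidate 1 (22 nt, A=5 T=6 G=4 C=7): Tm = 64.9 + 41·(11 − 16.4)/22 = 54.8°C ✓; GC 11/22 = 50.0% ✓; length 22 ✓ — passes.
Candidate 2 (24 nt, A=3 T=4 G=10 C=7): Tm = 64.9 + 41·(17 − 16.4)/24 = 65.9°C ✓; GC 17/24 = 70.8%, outside 46.6–57.0% ✗; length 24 ✓ — fails.
Candidate 3 (24 nt, A=4 T=5 G=7 C=8): Tm = 64.9 + 41·(15 − 16.4)/24 = 62.5°C ✓; GC 15/24 = 62.5%, outside 46.6–57.0% ✗; length 24 ✓ — fails.
Candidate 4 (26 nt, A=9 T=7 G=6 C=4): Tm = 64.9 + 41·(10 − 16.4)/26 = 54.8°C ✓; GC 10/26 = 38.5%, outside 46.6–57.0% ✗; length 26 ✓ — fails.
Candidate 5 (26 nt, A=6 T=11 G=4 C=5): Tm = 64.9 + 41·(9 − 16.4)/26 = 53.2°C ✓; GC 9/26 = 34.6%, outside 46.6–57.0% ✗; length 26 ✓ — fails.

Candidate 1 only.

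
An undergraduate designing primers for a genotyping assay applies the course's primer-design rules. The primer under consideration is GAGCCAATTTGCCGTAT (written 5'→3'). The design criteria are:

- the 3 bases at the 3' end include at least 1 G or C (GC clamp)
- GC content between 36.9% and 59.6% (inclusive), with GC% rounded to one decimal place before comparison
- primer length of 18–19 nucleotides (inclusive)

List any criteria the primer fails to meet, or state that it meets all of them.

Base counts: A=4, T=5, G=4, C=4 (length 17).
GC clamp: 3' end TAT has 0 G/C, need ≥1 ✗
GC content: GC 8/17 = 47.1% ✓
length: length 17, outside 18–19 ✗

Fails: GC clamp, length.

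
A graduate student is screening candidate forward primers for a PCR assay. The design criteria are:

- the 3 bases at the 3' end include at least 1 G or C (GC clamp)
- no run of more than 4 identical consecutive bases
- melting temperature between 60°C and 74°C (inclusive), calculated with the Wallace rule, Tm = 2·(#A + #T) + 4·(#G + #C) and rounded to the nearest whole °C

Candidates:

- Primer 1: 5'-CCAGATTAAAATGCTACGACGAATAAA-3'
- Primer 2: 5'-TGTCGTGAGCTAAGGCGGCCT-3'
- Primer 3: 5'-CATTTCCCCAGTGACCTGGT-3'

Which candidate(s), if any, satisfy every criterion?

Primer 1 (27 nt, A=13 T=5 G=4 C=5): 3' end AAA has 0 G/C, need ≥1 ✗; longest run = 4 ✓; Tm = 2·18 + 4·9 = 72°C ✓ — fails.
Primer 2 (21 nt, A=3 T=5 G=8 C=5): 3' end CCT has 2 G/C ✓; longest run = 2 ✓; Tm = 2·8 + 4·13 = 68°C ✓ — passes.
Primer 3 (20 nt, A=3 T=6 G=4 C=7): 3' end GGT has 2 G/C ✓; longest run = 4 ✓; Tm = 2·9 + 4·11 = 62°C ✓ — passes.

Primer 2 and Primer 3.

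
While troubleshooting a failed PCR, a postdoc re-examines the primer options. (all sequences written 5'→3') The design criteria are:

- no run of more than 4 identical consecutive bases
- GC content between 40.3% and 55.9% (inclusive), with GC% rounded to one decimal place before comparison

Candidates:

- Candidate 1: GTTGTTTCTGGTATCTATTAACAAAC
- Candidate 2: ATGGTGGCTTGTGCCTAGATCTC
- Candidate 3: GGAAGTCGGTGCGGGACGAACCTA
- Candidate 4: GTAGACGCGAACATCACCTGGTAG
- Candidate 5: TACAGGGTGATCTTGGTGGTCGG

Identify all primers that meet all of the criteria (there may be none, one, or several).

Candidate 1 (26 nt, A=7 T=11 G=4 C=4): longest run = 3 ✓; GC 8/26 = 30.8%, outside 40.3–55.9% ✗ — fails.
Candidate 2 (23 nt, A=3 T=8 G=7 C=5): longest run = 2 ✓; GC 12/23 = 52.2% ✓ — passes.
Candidate 3 (24 nt, A=6 T=3 G=10 C=5): longest run = 3 ✓; GC 15/24 = 62.5%, outside 40.3–55.9% ✗ — fails.
Candidate 4 (24 nt, A=7 T=4 G=7 C=6): longest run = 2 ✓; GC 13/24 = 54.2% ✓ — passes.
Candidate 5 (23 nt, A=3 T=7 G=10 C=3): longest run = 3 ✓; GC 13/23 = 56.5%, outside 40.3–55.9% ✗ — fails.

Candidate 2 and Candidate 4.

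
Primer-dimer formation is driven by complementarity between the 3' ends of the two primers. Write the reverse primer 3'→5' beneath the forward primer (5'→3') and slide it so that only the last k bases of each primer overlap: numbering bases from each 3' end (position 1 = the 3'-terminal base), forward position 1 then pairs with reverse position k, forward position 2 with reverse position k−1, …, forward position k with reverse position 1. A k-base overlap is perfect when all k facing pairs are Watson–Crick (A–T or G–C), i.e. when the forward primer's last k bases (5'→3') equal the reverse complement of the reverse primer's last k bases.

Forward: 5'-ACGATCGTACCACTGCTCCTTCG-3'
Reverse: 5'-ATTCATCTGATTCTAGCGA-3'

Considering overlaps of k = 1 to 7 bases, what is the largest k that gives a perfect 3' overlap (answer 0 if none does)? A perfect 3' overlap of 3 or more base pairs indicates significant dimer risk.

Last 7 bases (5'→3') — forward …TCCTTCG, reverse …CTAGCGA.
Reverse complement of the reverse primer's last 7 bases: TCGCTAG; its first k bases are the reverse complement of the reverse primer's last k bases, so a perfect k-base overlap needs the forward primer's last k bases to equal them.
Comparing (forward last k vs required): k=1: G vs T ✗; k=2: CG vs TC ✗; k=3: TCG vs TCG ✓; k=4: TTCG vs TCGC ✗; k=5: CTTCG vs TCGCT ✗; k=6: CCTTCG vs TCGCTA ✗; k=7: TCCTTCG vs TCGCTAG ✗.
Only k = 3 is perfect, so the longest perfect 3' overlap is 3.

Longest perfect overlap: 3 complementary base pairs; significant dimer risk (threshold 3).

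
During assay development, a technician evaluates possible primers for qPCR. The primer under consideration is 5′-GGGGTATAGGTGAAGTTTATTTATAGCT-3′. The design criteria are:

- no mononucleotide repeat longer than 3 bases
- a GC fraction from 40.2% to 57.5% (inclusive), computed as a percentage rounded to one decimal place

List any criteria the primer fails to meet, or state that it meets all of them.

Fails: homopolymer run, GC content.

Base counts: A=7, T=11, G=9, C=1 (length 28).
homopolymer run: longest run = 4, exceeds 3 ✗
GC content: GC 10/28 = 35.7%, outside 40.2–57.5% ✗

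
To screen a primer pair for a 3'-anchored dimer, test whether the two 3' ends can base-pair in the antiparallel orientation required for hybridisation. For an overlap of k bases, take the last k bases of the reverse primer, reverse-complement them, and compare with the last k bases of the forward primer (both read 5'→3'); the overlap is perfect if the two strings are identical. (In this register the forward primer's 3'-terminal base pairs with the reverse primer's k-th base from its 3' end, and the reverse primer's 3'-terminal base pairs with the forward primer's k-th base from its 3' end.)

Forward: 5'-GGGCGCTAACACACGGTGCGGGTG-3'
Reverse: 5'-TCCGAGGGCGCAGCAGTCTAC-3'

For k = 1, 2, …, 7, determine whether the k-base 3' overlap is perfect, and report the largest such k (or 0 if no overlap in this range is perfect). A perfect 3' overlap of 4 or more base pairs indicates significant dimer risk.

Longest perfect overlap: 1 complementary base pair; below the dimer-risk threshold (threshold 4).

Last 7 bases (5'→3') — forward …GCGGGTG, reverse …AGTCTAC.
Reverse complement of the reverse primer's last 7 bases: GTAGACT; its first k bases are the reverse complement of the reverse primer's last k bases, so a perfect k-base overlap needs the forward primer's last k bases to equal them.
Comparing (forward last k vs required): k=1: G vs G ✓; k=2: TG vs GT ✗; k=3: GTG vs GTA ✗; k=4: GGTG vs GTAG ✗; k=5: GGGTG vs GTAGA ✗; k=6: CGGGTG vs GTAGAC ✗; k=7: GCGGGTG vs GTAGACT ✗.
Only k = 1 is perfect, so the longest perfect 3' overlap is 1.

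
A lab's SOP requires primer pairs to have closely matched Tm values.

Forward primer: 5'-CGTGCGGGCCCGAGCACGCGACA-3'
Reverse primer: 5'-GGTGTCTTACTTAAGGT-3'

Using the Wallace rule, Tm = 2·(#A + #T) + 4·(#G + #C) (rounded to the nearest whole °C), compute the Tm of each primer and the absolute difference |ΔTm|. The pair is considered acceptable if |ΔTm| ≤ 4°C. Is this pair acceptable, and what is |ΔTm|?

|ΔTm| = 34°C; the pair is not acceptable.

Forward: A=4 T=1 G=9 C=9 → Tm = 2·5 + 4·18 = 82°C.
Reverse: A=3 T=7 G=5 C=2 → Tm = 2·10 + 4·7 = 48°C.
|ΔTm| = |82 − 48| = 34°C, > 4°C.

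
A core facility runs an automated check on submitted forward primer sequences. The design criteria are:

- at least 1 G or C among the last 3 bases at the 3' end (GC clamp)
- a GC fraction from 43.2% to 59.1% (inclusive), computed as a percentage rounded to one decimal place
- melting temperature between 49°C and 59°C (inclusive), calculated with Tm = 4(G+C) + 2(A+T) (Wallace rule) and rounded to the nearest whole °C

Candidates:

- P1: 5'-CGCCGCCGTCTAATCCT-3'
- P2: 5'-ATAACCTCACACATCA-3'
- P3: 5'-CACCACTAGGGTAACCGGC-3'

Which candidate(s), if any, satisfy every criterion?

P1 (17 nt, A=2 T=4 G=3 C=8): 3' end CCT has 2 G/C ✓; GC 11/17 = 64.7%, outside 43.2–59.1% ✗; Tm = 2·6 + 4·11 = 56°C ✓ — fails.
P2 (16 nt, A=7 T=3 G=0 C=6): 3' end TCA has 1 G/C ✓; GC 6/16 = 37.5%, outside 43.2–59.1% ✗; Tm = 2·10 + 4·6 = 44°C, outside 49–59°C ✗ — fails.
P3 (19 nt, A=5 T=2 G=5 C=7): 3' end GGC has 3 G/C ✓; GC 12/19 = 63.2%, outside 43.2–59.1% ✗; Tm = 2·7 + 4·12 = 62°C, outside 49–59°C ✗ — fails.

None of the candidates satisfy all criteria.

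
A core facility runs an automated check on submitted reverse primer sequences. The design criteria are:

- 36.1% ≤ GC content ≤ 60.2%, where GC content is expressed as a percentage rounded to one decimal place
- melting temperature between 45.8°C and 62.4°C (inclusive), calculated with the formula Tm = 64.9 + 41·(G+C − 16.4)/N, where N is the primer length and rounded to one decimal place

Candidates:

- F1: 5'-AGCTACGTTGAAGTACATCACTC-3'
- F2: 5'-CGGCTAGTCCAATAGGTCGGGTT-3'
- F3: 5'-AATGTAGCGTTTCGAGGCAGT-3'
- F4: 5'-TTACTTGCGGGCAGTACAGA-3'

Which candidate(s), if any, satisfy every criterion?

F1, F2, F3 and F4.

F1 (23 nt, A=7 T=6 G=4 C=6): GC 10/23 = 43.5% ✓; Tm = 64.9 + 41·(10 − 16.4)/23 = 53.5°C ✓ — passes.
F2 (23 nt, A=4 T=6 G=8 C=5): GC 13/23 = 56.5% ✓; Tm = 64.9 + 41·(13 − 16.4)/23 = 58.8°C ✓ — passes.
F3 (21 nt, A=5 T=6 G=7 C=3): GC 10/21 = 47.6% ✓; Tm = 64.9 + 41·(10 − 16.4)/21 = 52.4°C ✓ — passes.
F4 (20 nt, A=5 T=5 G=6 C=4): GC 10/20 = 50.0% ✓; Tm = 64.9 + 41·(10 − 16.4)/20 = 51.8°C ✓ — passes.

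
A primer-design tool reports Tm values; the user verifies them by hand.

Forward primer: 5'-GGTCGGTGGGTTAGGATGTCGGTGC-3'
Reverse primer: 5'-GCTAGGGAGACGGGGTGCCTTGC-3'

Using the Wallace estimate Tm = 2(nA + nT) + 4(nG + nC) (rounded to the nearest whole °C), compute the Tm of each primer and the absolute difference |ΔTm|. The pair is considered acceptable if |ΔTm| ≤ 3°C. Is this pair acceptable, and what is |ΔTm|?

|ΔTm| = 4°C; the pair is not acceptable.

Forward: A=2 T=7 G=13 C=3 → Tm = 2·9 + 4·16 = 82°C.
Reverse: A=3 T=4 G=11 C=5 → Tm = 2·7 + 4·16 = 78°C.
|ΔTm| = |82 − 78| = 4°C, > 3°C.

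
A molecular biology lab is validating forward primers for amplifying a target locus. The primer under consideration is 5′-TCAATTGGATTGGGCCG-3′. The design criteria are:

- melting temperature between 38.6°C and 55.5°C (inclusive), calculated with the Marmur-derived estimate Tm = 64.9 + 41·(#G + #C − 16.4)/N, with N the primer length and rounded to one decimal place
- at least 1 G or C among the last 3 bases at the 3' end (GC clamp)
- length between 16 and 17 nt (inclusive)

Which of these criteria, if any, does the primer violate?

Meets all criteria.

Base counts: A=3, T=5, G=6, C=3 (length 17).
Tm: Tm = 64.9 + 41·(9 − 16.4)/17 = 47.1°C ✓
GC clamp: 3' end CCG has 3 G/C ✓
length: length 17 ✓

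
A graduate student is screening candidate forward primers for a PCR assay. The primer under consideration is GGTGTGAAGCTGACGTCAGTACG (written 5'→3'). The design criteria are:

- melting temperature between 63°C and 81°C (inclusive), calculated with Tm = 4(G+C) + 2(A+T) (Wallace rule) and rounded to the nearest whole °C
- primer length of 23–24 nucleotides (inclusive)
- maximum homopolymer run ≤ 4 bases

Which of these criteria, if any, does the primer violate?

Meets all criteria.

Base counts: A=5, T=5, G=9, C=4 (length 23).
Tm: Tm = 2·10 + 4·13 = 72°C ✓
length: length 23 ✓
homopolymer run: longest run = 2 ✓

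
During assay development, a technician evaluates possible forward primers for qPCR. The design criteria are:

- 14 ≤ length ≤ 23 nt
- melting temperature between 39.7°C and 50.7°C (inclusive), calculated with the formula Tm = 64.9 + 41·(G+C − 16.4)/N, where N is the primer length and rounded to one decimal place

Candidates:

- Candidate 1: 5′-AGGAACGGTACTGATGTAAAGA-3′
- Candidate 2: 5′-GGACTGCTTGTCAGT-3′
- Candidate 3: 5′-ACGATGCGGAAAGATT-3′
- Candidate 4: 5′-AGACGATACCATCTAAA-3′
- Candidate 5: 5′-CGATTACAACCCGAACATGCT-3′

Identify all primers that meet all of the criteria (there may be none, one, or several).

Candidate 1 (22 nt, A=9 T=4 G=7 C=2): length 22 ✓; Tm = 64.9 + 41·(9 − 16.4)/22 = 51.1°C, outside 39.7–50.7°C ✗ — fails.
Candidate 2 (15 nt, A=2 T=5 G=5 C=3): length 15 ✓; Tm = 64.9 + 41·(8 − 16.4)/15 = 41.9°C ✓ — passes.
Candidate 3 (16 nt, A=6 T=3 G=5 C=2): length 16 ✓; Tm = 64.9 + 41·(7 − 16.4)/16 = 40.8°C ✓ — passes.
Candidate 4 (17 nt, A=8 T=3 G=2 C=4): length 17 ✓; Tm = 64.9 + 41·(6 − 16.4)/17 = 39.8°C ✓ — passes.
Candidate 5 (21 nt, A=7 T=4 G=3 C=7): length 21 ✓; Tm = 64.9 + 41·(10 − 16.4)/21 = 52.4°C, outside 39.7–50.7°C ✗ — fails.

Candidate 2, Candidate 3 and Candidate 4.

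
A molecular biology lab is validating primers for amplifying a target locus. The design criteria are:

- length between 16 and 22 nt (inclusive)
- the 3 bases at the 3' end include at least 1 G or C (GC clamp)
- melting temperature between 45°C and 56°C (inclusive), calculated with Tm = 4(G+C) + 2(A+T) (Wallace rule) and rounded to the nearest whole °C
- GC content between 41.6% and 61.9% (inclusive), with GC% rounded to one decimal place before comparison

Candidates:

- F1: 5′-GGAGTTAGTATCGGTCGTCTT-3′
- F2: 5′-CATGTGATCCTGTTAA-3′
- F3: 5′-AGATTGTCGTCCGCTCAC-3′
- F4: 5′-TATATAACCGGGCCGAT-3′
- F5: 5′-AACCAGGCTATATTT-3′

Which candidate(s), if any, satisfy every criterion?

F3 and F4.

F1 (21 nt, A=3 T=8 G=7 C=3): length 21 ✓; 3' end CTT has 1 G/C ✓; Tm = 2·11 + 4·10 = 62°C, outside 45–56°C ✗; GC 10/21 = 47.6% ✓ — fails.
F2 (16 nt, A=4 T=6 G=3 C=3): length 16 ✓; 3' end TAA has 0 G/C, need ≥1 ✗; Tm = 2·10 + 4·6 = 44°C, outside 45–56°C ✗; GC 6/16 = 37.5%, outside 41.6–61.9% ✗ — fails.
F3 (18 nt, A=3 T=5 G=4 C=6): length 18 ✓; 3' end CAC has 2 G/C ✓; Tm = 2·8 + 4·10 = 56°C ✓; GC 10/18 = 55.6% ✓ — passes.
F4 (17 nt, A=5 T=4 G=4 C=4): length 17 ✓; 3' end GAT has 1 G/C ✓; Tm = 2·9 + 4·8 = 50°C ✓; GC 8/17 = 47.1% ✓ — passes.
F5 (15 nt, A=5 T=5 G=2 C=3): length 15, outside 16–22 ✗; 3' end TTT has 0 G/C, need ≥1 ✗; Tm = 2·10 + 4·5 = 40°C, outside 45–56°C ✗; GC 5/15 = 33.3%, outside 41.6–61.9% ✗ — fails.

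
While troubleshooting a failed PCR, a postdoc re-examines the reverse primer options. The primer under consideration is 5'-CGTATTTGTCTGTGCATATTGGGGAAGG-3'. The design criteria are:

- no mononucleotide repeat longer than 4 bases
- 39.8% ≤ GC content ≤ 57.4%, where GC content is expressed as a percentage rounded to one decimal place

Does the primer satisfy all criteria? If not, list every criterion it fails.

Base counts: A=5, T=10, G=10, C=3 (length 28).
homopolymer run: longest run = 4 ✓
GC content: GC 13/28 = 46.4% ✓

Meets all criteria.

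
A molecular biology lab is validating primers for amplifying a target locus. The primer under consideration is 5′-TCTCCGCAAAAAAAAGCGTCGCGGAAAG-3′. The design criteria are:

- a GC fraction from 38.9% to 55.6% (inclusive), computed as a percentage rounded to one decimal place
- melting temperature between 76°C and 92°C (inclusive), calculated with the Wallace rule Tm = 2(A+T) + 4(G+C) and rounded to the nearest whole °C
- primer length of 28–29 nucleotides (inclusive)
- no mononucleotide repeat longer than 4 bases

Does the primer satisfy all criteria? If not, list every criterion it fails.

Fails: homopolymer run.

Base counts: A=11, T=3, G=7, C=7 (length 28).
GC content: GC 14/28 = 50.0% ✓
Tm: Tm = 2·14 + 4·14 = 84°C ✓
length: length 28 ✓
homopolymer run: longest run = 8, exceeds 4 ✗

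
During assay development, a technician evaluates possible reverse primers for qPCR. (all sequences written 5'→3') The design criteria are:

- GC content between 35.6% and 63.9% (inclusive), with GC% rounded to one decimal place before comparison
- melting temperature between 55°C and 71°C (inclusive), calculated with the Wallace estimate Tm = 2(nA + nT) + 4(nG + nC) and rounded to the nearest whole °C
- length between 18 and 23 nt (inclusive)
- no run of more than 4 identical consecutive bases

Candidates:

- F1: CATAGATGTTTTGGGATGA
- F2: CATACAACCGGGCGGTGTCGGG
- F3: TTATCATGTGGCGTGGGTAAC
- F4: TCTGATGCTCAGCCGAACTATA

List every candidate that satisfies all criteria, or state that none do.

F3 and F4.

F1 (19 nt, A=5 T=7 G=6 C=1): GC 7/19 = 36.8% ✓; Tm = 2·12 + 4·7 = 52°C, outside 55–71°C ✗; length 19 ✓; longest run = 4 ✓ — fails.
F2 (22 nt, A=4 T=3 G=9 C=6): GC 15/22 = 68.2%, outside 35.6–63.9% ✗; Tm = 2·7 + 4·15 = 74°C, outside 55–71°C ✗; length 22 ✓; longest run = 3 ✓ — fails.
F3 (21 nt, A=4 T=7 G=7 C=3): GC 10/21 = 47.6% ✓; Tm = 2·11 + 4·10 = 62°C ✓; length 21 ✓; longest run = 3 ✓ — passes.
F4 (22 nt, A=6 T=6 G=4 C=6): GC 10/22 = 45.5% ✓; Tm = 2·12 + 4·10 = 64°C ✓; length 22 ✓; longest run = 2 ✓ — passes.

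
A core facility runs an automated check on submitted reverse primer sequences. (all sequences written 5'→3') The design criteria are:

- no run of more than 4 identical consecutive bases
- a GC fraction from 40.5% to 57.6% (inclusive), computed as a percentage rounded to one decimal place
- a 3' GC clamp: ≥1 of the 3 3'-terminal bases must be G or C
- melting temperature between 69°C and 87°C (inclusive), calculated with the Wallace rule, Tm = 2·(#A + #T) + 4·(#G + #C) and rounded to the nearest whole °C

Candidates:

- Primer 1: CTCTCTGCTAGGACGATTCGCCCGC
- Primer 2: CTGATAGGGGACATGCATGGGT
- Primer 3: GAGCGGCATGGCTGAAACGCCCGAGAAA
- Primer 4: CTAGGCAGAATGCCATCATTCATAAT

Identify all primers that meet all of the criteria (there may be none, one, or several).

None of the candidates satisfy all criteria.

Primer 1 (25 nt, A=3 T=6 G=6 C=10): longest run = 3 ✓; GC 16/25 = 64.0%, outside 40.5–57.6% ✗; 3' end CGC has 3 G/C ✓; Tm = 2·9 + 4·16 = 82°C ✓ — fails.
Primer 2 (22 nt, A=5 T=5 G=9 C=3): longest run = 4 ✓; GC 12/22 = 54.5% ✓; 3' end GGT has 2 G/C ✓; Tm = 2·10 + 4·12 = 68°C, outside 69–87°C ✗ — fails.
Primer 3 (28 nt, A=9 T=2 G=10 C=7): longest run = 3 ✓; GC 17/28 = 60.7%, outside 40.5–57.6% ✗; 3' end AAA has 0 G/C, need ≥1 ✗; Tm = 2·11 + 4·17 = 90°C, outside 69–87°C ✗ — fails.
Primer 4 (26 nt, A=9 T=7 G=4 C=6): longest run = 2 ✓; GC 10/26 = 38.5%, outside 40.5–57.6% ✗; 3' end AAT has 0 G/C, need ≥1 ✗; Tm = 2·16 + 4·10 = 72°C ✓ — fails.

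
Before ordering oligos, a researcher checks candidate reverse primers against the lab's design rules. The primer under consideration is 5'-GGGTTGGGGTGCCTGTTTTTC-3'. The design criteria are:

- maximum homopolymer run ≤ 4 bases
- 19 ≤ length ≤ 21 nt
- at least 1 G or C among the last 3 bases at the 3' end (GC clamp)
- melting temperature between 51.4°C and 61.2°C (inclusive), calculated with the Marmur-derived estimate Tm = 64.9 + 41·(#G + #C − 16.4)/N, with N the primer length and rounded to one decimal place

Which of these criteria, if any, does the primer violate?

Base counts: A=0, T=9, G=9, C=3 (length 21).
homopolymer run: longest run = 5, exceeds 4 ✗
length: length 21 ✓
GC clamp: 3' end TTC has 1 G/C ✓
Tm: Tm = 64.9 + 41·(12 − 16.4)/21 = 56.3°C ✓

Fails: homopolymer run.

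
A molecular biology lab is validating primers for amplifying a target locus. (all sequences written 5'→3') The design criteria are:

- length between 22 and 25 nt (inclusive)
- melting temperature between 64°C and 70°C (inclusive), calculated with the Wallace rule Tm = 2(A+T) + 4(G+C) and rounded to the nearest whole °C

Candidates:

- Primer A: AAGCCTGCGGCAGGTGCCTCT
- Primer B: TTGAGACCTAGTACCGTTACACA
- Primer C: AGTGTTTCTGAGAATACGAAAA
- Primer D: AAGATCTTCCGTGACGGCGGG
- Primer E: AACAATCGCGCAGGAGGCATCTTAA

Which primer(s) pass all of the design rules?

Primer A (21 nt, A=3 T=4 G=7 C=7): length 21, outside 22–25 ✗; Tm = 2·7 + 4·14 = 70°C ✓ — fails.
Primer B (23 nt, A=7 T=6 G=4 C=6): length 23 ✓; Tm = 2·13 + 4·10 = 66°C ✓ — passes.
Primer C (22 nt, A=9 T=6 G=5 C=2): length 22 ✓; Tm = 2·15 + 4·7 = 58°C, outside 64–70°C ✗ — fails.
Primer D (21 nt, A=4 T=4 G=8 C=5): length 21, outside 22–25 ✗; Tm = 2·8 + 4·13 = 68°C ✓ — fails.
Primer E (25 nt, A=9 T=4 G=6 C=6): length 25 ✓; Tm = 2·13 + 4·12 = 74°C, outside 64–70°C ✗ — fails.

Primer B only.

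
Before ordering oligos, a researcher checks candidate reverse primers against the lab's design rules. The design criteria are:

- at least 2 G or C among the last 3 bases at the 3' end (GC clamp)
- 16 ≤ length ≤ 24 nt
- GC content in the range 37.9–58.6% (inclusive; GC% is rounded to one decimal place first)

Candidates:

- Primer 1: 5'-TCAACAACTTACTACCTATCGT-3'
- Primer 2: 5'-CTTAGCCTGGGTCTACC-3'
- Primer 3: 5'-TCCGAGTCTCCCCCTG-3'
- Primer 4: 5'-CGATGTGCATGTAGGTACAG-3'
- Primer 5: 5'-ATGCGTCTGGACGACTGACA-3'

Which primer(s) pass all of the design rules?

Primer 1 (22 nt, A=7 T=7 G=1 C=7): 3' end CGT has 2 G/C ✓; length 22 ✓; GC 8/22 = 36.4%, outside 37.9–58.6% ✗ — fails.
Primer 2 (17 nt, A=2 T=5 G=4 C=6): 3' end ACC has 2 G/C ✓; length 17 ✓; GC 10/17 = 58.8%, outside 37.9–58.6% ✗ — fails.
Primer 3 (16 nt, A=1 T=4 G=3 C=8): 3' end CTG has 2 G/C ✓; length 16 ✓; GC 11/16 = 68.8%, outside 37.9–58.6% ✗ — fails.
Primer 4 (20 nt, A=5 T=5 G=7 C=3): 3' end CAG has 2 G/C ✓; length 20 ✓; GC 10/20 = 50.0% ✓ — passes.
Primer 5 (20 nt, A=5 T=4 G=6 C=5): 3' end ACA has 1 G/C, need ≥2 ✗; length 20 ✓; GC 11/20 = 55.0% ✓ — fails.

Primer 4 only.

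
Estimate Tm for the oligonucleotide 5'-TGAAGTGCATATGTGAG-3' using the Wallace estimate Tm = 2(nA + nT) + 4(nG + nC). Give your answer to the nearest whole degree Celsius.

48°C

Base counts: A=5, T=5, G=6, C=1 (length 17).
Tm = 2·(5+5) + 4·(6+1) = 2·10 + 4·7 = 20 + 28 = 48°C.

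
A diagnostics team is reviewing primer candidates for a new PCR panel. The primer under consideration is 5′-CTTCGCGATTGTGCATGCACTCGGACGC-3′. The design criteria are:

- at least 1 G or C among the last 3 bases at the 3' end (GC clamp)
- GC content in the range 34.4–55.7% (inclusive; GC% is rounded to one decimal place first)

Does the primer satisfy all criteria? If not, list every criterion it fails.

Fails: GC content.

Base counts: A=4, T=7, G=8, C=9 (length 28).
GC clamp: 3' end CGC has 3 G/C ✓
GC content: GC 17/28 = 60.7%, outside 34.4–55.7% ✗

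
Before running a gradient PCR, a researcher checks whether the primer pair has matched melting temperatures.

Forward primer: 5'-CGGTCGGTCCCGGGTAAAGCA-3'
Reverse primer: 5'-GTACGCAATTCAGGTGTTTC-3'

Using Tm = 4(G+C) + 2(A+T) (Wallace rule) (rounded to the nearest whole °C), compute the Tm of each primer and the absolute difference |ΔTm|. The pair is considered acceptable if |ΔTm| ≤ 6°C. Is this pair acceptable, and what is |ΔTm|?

|ΔTm| = 12°C; the pair is not acceptable.

Forward: A=4 T=3 G=8 C=6 → Tm = 2·7 + 4·14 = 70°C.
Reverse: A=4 T=7 G=5 C=4 → Tm = 2·11 + 4·9 = 58°C.
|ΔTm| = |70 − 58| = 12°C, > 6°C.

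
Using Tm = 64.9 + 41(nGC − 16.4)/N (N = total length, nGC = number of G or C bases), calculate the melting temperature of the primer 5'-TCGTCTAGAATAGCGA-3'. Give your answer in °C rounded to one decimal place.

Base counts: A=5, T=4, G=4, C=3; G+C = 7, N = 16.
Tm = 64.9 + 41·(7 − 16.4)/16 = 64.9 + -385.40/16 = 40.8°C.

40.8°C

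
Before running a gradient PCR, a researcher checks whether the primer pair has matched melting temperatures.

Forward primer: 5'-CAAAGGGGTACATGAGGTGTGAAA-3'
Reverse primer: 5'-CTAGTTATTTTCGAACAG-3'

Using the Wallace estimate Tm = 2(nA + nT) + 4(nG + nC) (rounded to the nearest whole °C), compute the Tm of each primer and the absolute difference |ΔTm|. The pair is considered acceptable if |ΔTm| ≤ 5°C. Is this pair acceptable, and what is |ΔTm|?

|ΔTm| = 22°C; the pair is not acceptable.

Forward: A=9 T=4 G=9 C=2 → Tm = 2·13 + 4·11 = 70°C.
Reverse: A=5 T=7 G=3 C=3 → Tm = 2·12 + 4·6 = 48°C.
|ΔTm| = |70 − 48| = 22°C, > 5°C.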